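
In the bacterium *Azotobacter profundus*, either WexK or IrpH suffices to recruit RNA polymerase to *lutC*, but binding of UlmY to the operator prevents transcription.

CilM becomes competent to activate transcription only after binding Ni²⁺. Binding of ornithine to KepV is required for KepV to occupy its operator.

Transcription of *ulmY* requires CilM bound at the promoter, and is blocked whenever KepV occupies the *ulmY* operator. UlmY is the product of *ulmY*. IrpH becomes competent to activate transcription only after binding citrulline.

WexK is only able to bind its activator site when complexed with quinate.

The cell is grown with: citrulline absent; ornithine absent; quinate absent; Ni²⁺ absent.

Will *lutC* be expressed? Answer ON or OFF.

OFF

Quinate is absent, so WexK is inactive.
Citrulline is absent, so IrpH is inactive.
Ornithine is absent, so KepV is inactive.
Ni²⁺ is absent, so CilM is inactive.
Required activator CilM is absent, so *ulmY* is not transcribed.
So UlmY is not produced.
No activator is available at the *lutC* promoter, so *lutC* is not transcribed.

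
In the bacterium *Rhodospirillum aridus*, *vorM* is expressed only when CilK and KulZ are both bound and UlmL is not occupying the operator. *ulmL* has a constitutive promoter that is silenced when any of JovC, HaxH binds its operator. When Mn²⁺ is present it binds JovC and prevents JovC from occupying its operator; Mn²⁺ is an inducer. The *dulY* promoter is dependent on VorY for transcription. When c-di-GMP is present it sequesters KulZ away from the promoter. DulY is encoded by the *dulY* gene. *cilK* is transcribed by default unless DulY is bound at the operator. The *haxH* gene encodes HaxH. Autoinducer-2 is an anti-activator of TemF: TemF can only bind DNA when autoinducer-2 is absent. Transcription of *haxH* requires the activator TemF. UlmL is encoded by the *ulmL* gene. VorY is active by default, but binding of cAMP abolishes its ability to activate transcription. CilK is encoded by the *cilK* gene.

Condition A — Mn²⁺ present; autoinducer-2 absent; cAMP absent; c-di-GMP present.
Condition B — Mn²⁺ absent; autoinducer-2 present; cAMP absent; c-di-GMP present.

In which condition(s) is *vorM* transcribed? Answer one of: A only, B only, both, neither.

Condition A:
Mn²⁺ is present, so JovC is inactive.
Autoinducer-2 is absent, so TemF is active.
No repressor is bound and TemF is active, so *haxH* is transcribed.
So HaxH is produced and active.
With repressor HaxH bound, *ulmL* is not transcribed.
So UlmL is not produced.
cAMP is absent, so VorY is active.
No repressor is bound and VorY is active, so *dulY* is transcribed.
So DulY is produced and active.
With repressor DulY bound, *cilK* is not transcribed.
So CilK is not produced.
c-di-GMP is present, so KulZ is inactive.
Required activator CilK is absent, so *vorM* is not transcribed.
→ *vorM* is OFF in A.
Condition B:
Mn²⁺ is absent, so JovC is active.
Autoinducer-2 is present, so TemF is inactive.
Required activator TemF is absent, so *haxH* is not transcribed.
So HaxH is not produced.
With repressor JovC bound, *ulmL* is not transcribed.
So UlmL is not produced.
cAMP is absent, so VorY is active.
No repressor is bound and VorY is active, so *dulY* is transcribed.
So DulY is produced and active.
With repressor DulY bound, *cilK* is not transcribed.
So CilK is not produced.
c-di-GMP is present, so KulZ is inactive.
Required activator CilK is absent, so *vorM* is not transcribed.
→ *vorM* is OFF in B.

neither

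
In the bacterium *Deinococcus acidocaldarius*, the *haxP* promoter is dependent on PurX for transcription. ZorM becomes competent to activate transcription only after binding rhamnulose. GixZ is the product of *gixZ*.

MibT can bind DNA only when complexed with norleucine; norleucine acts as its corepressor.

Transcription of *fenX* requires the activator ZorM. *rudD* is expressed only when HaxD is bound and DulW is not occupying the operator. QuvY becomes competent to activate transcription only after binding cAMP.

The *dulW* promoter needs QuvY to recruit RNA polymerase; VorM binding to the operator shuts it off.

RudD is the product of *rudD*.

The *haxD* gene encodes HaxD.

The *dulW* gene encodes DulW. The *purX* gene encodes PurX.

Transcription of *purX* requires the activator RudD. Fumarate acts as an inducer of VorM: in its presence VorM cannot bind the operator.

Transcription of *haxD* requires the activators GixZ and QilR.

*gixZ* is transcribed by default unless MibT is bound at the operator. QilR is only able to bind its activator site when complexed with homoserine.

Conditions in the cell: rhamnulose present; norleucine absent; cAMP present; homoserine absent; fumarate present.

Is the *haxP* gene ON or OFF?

Norleucine is absent, so MibT is inactive.
With no repressor bound, *gixZ* is transcribed.
So GixZ is produced and active.
Homoserine is absent, so QilR is inactive.
Required activator QilR is absent, so *haxD* is not transcribed.
So HaxD is not produced.
cAMP is present, so QuvY is active.
Fumarate is present, so VorM is inactive.
No repressor is bound and QuvY is active, so *dulW* is transcribed.
So DulW is produced and active.
With repressor DulW bound, *rudD* is not transcribed.
So RudD is not produced.
Required activator RudD is absent, so *purX* is not transcribed.
So PurX is not produced.
Required activator PurX is absent, so *haxP* is not transcribed.

OFF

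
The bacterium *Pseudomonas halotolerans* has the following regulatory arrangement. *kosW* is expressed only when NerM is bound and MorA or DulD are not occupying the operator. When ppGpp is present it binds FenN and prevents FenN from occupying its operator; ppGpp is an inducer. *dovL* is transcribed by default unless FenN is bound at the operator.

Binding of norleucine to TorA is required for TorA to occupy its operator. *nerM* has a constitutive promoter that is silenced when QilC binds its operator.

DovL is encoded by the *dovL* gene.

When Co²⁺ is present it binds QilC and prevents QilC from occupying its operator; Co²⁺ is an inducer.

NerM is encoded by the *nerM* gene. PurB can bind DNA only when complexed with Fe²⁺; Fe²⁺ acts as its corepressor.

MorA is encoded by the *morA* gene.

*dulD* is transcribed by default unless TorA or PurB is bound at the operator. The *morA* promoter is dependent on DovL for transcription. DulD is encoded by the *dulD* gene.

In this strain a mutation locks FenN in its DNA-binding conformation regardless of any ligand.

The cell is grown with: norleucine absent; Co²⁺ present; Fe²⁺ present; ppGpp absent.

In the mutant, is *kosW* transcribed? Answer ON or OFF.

ON

Co²⁺ is present, so QilC is inactive.
With no repressor bound, *nerM* is transcribed.
So NerM is produced and active.
FenN is constitutively active in this strain.
With repressor FenN bound, *dovL* is not transcribed.
So DovL is not produced.
Required activator DovL is absent, so *morA* is not transcribed.
So MorA is not produced.
Norleucine is absent, so TorA is inactive.
Fe²⁺ is present, so PurB is active.
With repressor PurB bound, *dulD* is not transcribed.
So DulD is not produced.
No repressor is bound and NerM is active, so *kosW* is transcribed.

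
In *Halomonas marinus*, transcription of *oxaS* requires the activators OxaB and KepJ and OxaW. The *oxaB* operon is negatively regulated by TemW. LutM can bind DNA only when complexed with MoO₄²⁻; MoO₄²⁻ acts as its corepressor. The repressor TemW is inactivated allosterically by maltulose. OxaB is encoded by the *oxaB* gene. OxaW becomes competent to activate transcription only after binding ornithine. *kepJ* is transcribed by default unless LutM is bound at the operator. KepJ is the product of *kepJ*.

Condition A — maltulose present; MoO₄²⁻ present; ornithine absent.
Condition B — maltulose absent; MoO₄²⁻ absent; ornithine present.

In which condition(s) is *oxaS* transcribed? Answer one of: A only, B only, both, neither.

Condition A:
Maltulose is present, so TemW is inactive.
With no repressor bound, *oxaB* is transcribed.
So OxaB is produced and active.
MoO₄²⁻ is present, so LutM is active.
With repressor LutM bound, *kepJ* is not transcribed.
So KepJ is not produced.
Ornithine is absent, so OxaW is inactive.
Required activator KepJ is absent, so *oxaS* is not transcribed.
→ *oxaS* is OFF in A.
Condition B:
Maltulose is absent, so TemW is active.
With repressor TemW bound, *oxaB* is not transcribed.
So OxaB is not produced.
MoO₄²⁻ is absent, so LutM is inactive.
With no repressor bound, *kepJ* is transcribed.
So KepJ is produced and active.
Ornithine is present, so OxaW is active.
Required activator OxaB is absent, so *oxaS* is not transcribed.
→ *oxaS* is OFF in B.

neither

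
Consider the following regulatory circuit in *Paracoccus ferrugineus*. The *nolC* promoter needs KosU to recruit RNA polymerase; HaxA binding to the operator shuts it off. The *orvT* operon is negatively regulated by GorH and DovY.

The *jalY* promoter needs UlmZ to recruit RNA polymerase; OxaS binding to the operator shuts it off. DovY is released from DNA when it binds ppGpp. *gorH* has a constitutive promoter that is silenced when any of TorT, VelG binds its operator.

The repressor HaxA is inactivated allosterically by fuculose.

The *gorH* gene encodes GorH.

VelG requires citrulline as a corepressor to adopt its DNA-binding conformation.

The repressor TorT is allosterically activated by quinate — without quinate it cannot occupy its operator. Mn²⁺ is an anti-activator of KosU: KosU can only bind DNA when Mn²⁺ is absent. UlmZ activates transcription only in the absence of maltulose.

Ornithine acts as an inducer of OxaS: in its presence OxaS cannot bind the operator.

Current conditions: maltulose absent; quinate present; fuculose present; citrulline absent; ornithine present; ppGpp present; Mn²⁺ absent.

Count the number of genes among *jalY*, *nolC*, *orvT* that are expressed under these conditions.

3

Ornithine is present, so OxaS is inactive.
Maltulose is absent, so UlmZ is active.
No repressor is bound and UlmZ is active, so *jalY* is transcribed.
→ *jalY* is ON.
Mn²⁺ is absent, so KosU is active.
Fuculose is present, so HaxA is inactive.
No repressor is bound and KosU is active, so *nolC* is transcribed.
→ *nolC* is ON.
Quinate is present, so TorT is active.
Citrulline is absent, so VelG is inactive.
With repressor TorT bound, *gorH* is not transcribed.
So GorH is not produced.
ppGpp is present, so DovY is inactive.
With no repressor bound, *orvT* is transcribed.
→ *orvT* is ON.
3 of the 3 genes are transcribed.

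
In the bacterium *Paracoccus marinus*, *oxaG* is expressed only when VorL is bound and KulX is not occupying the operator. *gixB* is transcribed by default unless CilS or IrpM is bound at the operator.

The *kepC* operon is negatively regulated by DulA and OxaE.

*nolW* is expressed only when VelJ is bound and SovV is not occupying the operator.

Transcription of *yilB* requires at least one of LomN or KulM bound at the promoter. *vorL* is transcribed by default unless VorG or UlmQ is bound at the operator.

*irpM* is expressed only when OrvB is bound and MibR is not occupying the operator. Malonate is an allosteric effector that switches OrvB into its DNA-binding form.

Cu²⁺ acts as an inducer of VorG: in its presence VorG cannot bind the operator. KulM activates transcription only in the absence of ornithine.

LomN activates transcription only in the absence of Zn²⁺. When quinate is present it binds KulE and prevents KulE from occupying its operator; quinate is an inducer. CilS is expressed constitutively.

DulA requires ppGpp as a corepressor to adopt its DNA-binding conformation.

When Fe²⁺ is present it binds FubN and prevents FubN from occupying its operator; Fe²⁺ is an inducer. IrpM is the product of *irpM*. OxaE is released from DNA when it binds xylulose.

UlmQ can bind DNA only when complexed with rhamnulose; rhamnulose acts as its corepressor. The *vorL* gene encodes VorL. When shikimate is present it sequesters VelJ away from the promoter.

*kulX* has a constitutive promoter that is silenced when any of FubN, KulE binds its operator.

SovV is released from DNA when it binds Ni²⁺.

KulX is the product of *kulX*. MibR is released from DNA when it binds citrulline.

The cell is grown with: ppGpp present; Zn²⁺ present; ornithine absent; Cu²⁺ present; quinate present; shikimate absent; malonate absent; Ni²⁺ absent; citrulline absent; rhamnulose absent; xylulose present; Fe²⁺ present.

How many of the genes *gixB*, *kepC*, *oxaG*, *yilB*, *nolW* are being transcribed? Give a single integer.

1

CilS is produced constitutively and is active.
Citrulline is absent, so MibR is active.
Malonate is absent, so OrvB is inactive.
With repressor MibR bound, *irpM* is not transcribed.
So IrpM is not produced.
With repressor CilS bound, *gixB* is not transcribed.
→ *gixB* is OFF.
ppGpp is present, so DulA is active.
Xylulose is present, so OxaE is inactive.
With repressor DulA bound, *kepC* is not transcribed.
→ *kepC* is OFF.
Cu²⁺ is present, so VorG is inactive.
Rhamnulose is absent, so UlmQ is inactive.
With no repressor bound, *vorL* is transcribed.
So VorL is produced and active.
Fe²⁺ is present, so FubN is inactive.
Quinate is present, so KulE is inactive.
With no repressor bound, *kulX* is transcribed.
So KulX is produced and active.
With repressor KulX bound, *oxaG* is not transcribed.
→ *oxaG* is OFF.
Zn²⁺ is present, so LomN is inactive.
Ornithine is absent, so KulM is active.
Activator KulM is present, so *yilB* is transcribed.
→ *yilB* is ON.
Shikimate is absent, so VelJ is active.
Ni²⁺ is absent, so SovV is active.
With repressor SovV bound, *nolW* is not transcribed.
→ *nolW* is OFF.
1 of the 5 genes is transcribed.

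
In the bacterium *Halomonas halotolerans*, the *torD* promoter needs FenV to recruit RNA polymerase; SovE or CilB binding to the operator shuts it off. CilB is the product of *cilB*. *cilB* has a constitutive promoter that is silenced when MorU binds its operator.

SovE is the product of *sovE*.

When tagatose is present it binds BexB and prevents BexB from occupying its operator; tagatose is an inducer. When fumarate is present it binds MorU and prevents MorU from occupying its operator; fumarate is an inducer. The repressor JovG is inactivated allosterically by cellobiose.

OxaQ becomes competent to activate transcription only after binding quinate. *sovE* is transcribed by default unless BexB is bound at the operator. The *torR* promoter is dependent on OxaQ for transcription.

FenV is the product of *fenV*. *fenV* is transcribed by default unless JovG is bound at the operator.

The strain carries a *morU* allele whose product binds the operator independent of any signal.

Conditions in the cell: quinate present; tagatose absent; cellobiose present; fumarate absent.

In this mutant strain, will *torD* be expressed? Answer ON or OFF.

Tagatose is absent, so BexB is active.
With repressor BexB bound, *sovE* is not transcribed.
So SovE is not produced.
Cellobiose is present, so JovG is inactive.
With no repressor bound, *fenV* is transcribed.
So FenV is produced and active.
MorU is constitutively active in this strain.
With repressor MorU bound, *cilB* is not transcribed.
So CilB is not produced.
No repressor is bound and FenV is active, so *torD* is transcribed.

ON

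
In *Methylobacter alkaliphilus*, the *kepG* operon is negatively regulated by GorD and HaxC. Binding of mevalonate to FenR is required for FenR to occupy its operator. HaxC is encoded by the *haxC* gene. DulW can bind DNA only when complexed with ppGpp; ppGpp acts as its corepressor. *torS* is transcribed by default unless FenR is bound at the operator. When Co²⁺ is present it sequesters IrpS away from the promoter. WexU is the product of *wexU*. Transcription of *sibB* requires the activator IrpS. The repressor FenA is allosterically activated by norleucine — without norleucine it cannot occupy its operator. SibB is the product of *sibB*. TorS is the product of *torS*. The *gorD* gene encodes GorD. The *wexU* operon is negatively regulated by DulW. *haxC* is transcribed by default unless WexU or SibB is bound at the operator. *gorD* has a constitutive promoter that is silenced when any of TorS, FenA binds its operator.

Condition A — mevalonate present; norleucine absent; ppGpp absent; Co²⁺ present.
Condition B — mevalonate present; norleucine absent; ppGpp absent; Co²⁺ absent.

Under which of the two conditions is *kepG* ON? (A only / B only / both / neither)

Condition A:
Mevalonate is present, so FenR is active.
With repressor FenR bound, *torS* is not transcribed.
So TorS is not produced.
Norleucine is absent, so FenA is inactive.
With no repressor bound, *gorD* is transcribed.
So GorD is produced and active.
ppGpp is absent, so DulW is inactive.
With no repressor bound, *wexU* is transcribed.
So WexU is produced and active.
Co²⁺ is present, so IrpS is inactive.
Required activator IrpS is absent, so *sibB* is not transcribed.
So SibB is not produced.
With repressor WexU bound, *haxC* is not transcribed.
So HaxC is not produced.
With repressor GorD bound, *kepG* is not transcribed.
→ *kepG* is OFF in A.
Condition B:
Mevalonate is present, so FenR is active.
With repressor FenR bound, *torS* is not transcribed.
So TorS is not produced.
Norleucine is absent, so FenA is inactive.
With no repressor bound, *gorD* is transcribed.
So GorD is produced and active.
ppGpp is absent, so DulW is inactive.
With no repressor bound, *wexU* is transcribed.
So WexU is produced and active.
Co²⁺ is absent, so IrpS is active.
No repressor is bound and IrpS is active, so *sibB* is transcribed.
So SibB is produced and active.
With repressor WexU bound, *haxC* is not transcribed.
So HaxC is not produced.
With repressor GorD bound, *kepG* is not transcribed.
→ *kepG* is OFF in B.

neither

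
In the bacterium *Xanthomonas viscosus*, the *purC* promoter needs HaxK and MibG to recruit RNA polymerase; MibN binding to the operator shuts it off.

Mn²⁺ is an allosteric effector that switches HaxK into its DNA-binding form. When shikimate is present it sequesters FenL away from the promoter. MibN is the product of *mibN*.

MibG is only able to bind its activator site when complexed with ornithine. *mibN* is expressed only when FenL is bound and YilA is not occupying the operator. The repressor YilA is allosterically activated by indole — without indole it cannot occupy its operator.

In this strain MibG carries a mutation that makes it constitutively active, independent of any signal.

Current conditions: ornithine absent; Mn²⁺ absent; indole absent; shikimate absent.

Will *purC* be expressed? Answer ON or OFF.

Mn²⁺ is absent, so HaxK is inactive.
Indole is absent, so YilA is inactive.
Shikimate is absent, so FenL is active.
No repressor is bound and FenL is active, so *mibN* is transcribed.
So MibN is produced and active.
MibG is constitutively active in this strain.
With repressor MibN bound, *purC* is not transcribed.

OFF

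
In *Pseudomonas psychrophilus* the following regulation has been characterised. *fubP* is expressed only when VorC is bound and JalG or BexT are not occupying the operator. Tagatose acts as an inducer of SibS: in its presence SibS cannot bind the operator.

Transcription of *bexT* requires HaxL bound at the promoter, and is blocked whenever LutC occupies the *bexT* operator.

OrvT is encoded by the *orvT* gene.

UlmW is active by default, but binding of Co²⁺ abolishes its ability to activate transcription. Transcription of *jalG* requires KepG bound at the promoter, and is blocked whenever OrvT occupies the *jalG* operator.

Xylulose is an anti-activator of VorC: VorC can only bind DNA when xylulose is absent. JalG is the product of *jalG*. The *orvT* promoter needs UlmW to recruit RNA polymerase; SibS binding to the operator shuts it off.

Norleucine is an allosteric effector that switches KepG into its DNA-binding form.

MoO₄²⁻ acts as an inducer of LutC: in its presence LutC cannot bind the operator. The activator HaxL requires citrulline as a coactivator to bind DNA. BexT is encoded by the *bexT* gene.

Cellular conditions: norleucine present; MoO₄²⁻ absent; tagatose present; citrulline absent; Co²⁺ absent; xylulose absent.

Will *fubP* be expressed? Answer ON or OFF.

Xylulose is absent, so VorC is active.
Co²⁺ is absent, so UlmW is active.
Tagatose is present, so SibS is inactive.
No repressor is bound and UlmW is active, so *orvT* is transcribed.
So OrvT is produced and active.
Norleucine is present, so KepG is active.
With repressor OrvT bound, *jalG* is not transcribed.
So JalG is not produced.
Citrulline is absent, so HaxL is inactive.
MoO₄²⁻ is absent, so LutC is active.
With repressor LutC bound, *bexT* is not transcribed.
So BexT is not produced.
No repressor is bound and VorC is active, so *fubP* is transcribed.

ON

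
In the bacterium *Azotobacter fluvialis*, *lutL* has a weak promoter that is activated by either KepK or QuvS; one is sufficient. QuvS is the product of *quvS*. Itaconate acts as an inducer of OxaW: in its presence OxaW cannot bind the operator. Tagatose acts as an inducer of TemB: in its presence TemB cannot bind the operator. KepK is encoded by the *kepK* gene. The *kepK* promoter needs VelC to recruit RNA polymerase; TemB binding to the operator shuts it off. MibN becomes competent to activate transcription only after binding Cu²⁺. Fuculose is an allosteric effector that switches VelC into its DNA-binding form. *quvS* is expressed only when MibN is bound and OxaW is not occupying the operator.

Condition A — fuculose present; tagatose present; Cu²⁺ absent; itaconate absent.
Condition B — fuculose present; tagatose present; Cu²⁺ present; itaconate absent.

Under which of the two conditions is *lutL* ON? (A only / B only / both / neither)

both

Condition A:
Fuculose is present, so VelC is active.
Tagatose is present, so TemB is inactive.
No repressor is bound and VelC is active, so *kepK* is transcribed.
So KepK is produced and active.
Cu²⁺ is absent, so MibN is inactive.
Itaconate is absent, so OxaW is active.
With repressor OxaW bound, *quvS* is not transcribed.
So QuvS is not produced.
Activator KepK is present, so *lutL* is transcribed.
→ *lutL* is ON in A.
Condition B:
Fuculose is present, so VelC is active.
Tagatose is present, so TemB is inactive.
No repressor is bound and VelC is active, so *kepK* is transcribed.
So KepK is produced and active.
Cu²⁺ is present, so MibN is active.
Itaconate is absent, so OxaW is active.
With repressor OxaW bound, *quvS* is not transcribed.
So QuvS is not produced.
Activator KepK is present, so *lutL* is transcribed.
→ *lutL* is ON in B.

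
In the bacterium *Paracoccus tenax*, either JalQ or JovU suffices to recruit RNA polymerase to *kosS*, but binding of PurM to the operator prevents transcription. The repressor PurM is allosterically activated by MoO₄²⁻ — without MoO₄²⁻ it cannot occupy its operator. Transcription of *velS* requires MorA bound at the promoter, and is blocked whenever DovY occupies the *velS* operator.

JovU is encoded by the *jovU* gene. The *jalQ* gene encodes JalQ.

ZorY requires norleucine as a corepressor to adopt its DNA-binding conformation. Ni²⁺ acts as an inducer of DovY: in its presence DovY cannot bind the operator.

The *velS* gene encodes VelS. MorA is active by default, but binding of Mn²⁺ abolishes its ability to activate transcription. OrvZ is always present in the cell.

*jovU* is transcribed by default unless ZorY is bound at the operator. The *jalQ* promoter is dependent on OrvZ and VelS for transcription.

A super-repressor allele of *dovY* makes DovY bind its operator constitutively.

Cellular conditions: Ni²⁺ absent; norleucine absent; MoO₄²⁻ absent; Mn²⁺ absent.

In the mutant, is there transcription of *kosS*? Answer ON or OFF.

OrvZ is produced constitutively and is active.
Mn²⁺ is absent, so MorA is active.
DovY is constitutively active in this strain.
With repressor DovY bound, *velS* is not transcribed.
So VelS is not produced.
Required activator VelS is absent, so *jalQ* is not transcribed.
So JalQ is not produced.
MoO₄²⁻ is absent, so PurM is inactive.
Norleucine is absent, so ZorY is inactive.
With no repressor bound, *jovU* is transcribed.
So JovU is produced and active.
Activator JovU is present, so *kosS* is transcribed.

ON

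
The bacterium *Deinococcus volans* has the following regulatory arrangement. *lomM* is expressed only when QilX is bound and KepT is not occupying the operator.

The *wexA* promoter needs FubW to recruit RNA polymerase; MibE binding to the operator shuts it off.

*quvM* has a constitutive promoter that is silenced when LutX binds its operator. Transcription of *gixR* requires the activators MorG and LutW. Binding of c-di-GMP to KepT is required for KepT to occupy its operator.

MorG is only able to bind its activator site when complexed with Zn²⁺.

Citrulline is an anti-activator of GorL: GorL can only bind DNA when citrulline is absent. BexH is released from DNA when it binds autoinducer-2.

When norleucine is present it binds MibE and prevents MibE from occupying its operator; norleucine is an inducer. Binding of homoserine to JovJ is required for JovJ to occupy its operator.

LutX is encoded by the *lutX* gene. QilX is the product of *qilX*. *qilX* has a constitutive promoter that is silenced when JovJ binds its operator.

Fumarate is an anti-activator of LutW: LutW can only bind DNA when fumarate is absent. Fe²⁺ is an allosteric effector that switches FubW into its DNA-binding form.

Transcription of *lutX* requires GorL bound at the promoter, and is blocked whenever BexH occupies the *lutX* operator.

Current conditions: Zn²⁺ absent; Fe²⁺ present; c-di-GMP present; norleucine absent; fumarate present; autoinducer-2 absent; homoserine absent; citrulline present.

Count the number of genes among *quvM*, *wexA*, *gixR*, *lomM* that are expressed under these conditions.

1

Autoinducer-2 is absent, so BexH is active.
Citrulline is present, so GorL is inactive.
With repressor BexH bound, *lutX* is not transcribed.
So LutX is not produced.
With no repressor bound, *quvM* is transcribed.
→ *quvM* is ON.
Fe²⁺ is present, so FubW is active.
Norleucine is absent, so MibE is active.
With repressor MibE bound, *wexA* is not transcribed.
→ *wexA* is OFF.
Zn²⁺ is absent, so MorG is inactive.
Fumarate is present, so LutW is inactive.
Required activator MorG is absent, so *gixR* is not transcribed.
→ *gixR* is OFF.
Homoserine is absent, so JovJ is inactive.
With no repressor bound, *qilX* is transcribed.
So QilX is produced and active.
c-di-GMP is present, so KepT is active.
With repressor KepT bound, *lomM* is not transcribed.
→ *lomM* is OFF.
1 of the 4 genes is transcribed.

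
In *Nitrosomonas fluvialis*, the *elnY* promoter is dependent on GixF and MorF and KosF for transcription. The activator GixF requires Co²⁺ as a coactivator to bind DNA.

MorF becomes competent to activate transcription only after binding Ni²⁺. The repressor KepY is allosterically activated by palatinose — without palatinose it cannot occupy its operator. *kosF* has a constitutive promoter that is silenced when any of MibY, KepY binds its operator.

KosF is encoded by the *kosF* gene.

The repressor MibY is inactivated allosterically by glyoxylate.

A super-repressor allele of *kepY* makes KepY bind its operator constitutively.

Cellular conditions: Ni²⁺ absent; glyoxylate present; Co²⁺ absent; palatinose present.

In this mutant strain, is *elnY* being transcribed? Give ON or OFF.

Co²⁺ is absent, so GixF is inactive.
Ni²⁺ is absent, so MorF is inactive.
Glyoxylate is present, so MibY is inactive.
KepY is constitutively active in this strain.
With repressor KepY bound, *kosF* is not transcribed.
So KosF is not produced.
Required activator GixF is absent, so *elnY* is not transcribed.

OFF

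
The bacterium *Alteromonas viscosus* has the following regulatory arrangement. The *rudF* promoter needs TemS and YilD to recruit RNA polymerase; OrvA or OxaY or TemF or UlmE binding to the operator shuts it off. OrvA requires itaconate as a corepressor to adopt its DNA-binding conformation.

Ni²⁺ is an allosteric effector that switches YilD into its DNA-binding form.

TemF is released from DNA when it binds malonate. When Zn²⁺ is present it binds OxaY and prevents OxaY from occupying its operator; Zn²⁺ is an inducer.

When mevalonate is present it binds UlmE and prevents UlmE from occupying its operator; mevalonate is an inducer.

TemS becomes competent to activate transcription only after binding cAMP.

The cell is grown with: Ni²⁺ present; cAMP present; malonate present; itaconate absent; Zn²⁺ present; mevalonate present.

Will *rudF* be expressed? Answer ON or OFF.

ON

Itaconate is absent, so OrvA is inactive.
cAMP is present, so TemS is active.
Ni²⁺ is present, so YilD is active.
Zn²⁺ is present, so OxaY is inactive.
Malonate is present, so TemF is inactive.
Mevalonate is present, so UlmE is inactive.
No repressor is bound and TemS and YilD are active, so *rudF* is transcribed.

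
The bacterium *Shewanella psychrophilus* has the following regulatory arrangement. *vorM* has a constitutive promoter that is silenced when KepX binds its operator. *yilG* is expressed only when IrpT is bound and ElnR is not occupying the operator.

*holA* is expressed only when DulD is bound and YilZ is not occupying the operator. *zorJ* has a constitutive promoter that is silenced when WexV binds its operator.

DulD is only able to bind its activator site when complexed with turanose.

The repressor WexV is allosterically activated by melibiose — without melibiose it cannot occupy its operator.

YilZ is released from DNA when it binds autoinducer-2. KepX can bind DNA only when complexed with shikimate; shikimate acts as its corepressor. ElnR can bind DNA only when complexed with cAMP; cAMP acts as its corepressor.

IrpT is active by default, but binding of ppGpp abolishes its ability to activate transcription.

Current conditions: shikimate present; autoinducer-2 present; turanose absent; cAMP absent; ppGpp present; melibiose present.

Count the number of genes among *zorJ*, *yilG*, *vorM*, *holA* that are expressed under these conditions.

0

Melibiose is present, so WexV is active.
With repressor WexV bound, *zorJ* is not transcribed.
→ *zorJ* is OFF.
ppGpp is present, so IrpT is inactive.
cAMP is absent, so ElnR is inactive.
Required activator IrpT is absent, so *yilG* is not transcribed.
→ *yilG* is OFF.
Shikimate is present, so KepX is active.
With repressor KepX bound, *vorM* is not transcribed.
→ *vorM* is OFF.
Autoinducer-2 is present, so YilZ is inactive.
Turanose is absent, so DulD is inactive.
Required activator DulD is absent, so *holA* is not transcribed.
→ *holA* is OFF.
0 of the 4 genes are transcribed.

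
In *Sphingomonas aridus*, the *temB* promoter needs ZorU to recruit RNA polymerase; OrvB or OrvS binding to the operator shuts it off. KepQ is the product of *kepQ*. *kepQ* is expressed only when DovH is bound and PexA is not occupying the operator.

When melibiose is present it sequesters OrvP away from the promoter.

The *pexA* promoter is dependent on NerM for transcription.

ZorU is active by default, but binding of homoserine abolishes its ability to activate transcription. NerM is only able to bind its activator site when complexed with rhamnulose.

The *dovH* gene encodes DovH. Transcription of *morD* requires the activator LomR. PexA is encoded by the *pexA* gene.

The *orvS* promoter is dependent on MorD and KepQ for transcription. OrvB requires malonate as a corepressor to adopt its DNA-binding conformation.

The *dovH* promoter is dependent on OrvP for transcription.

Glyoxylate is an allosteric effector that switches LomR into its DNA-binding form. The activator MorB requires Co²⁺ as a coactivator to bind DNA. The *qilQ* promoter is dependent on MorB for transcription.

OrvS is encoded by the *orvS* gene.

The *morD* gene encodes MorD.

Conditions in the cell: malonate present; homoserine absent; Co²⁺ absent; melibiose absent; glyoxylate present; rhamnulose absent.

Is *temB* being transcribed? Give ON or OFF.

Malonate is present, so OrvB is active.
Homoserine is absent, so ZorU is active.
Glyoxylate is present, so LomR is active.
No repressor is bound and LomR is active, so *morD* is transcribed.
So MorD is produced and active.
Melibiose is absent, so OrvP is active.
No repressor is bound and OrvP is active, so *dovH* is transcribed.
So DovH is produced and active.
Rhamnulose is absent, so NerM is inactive.
Required activator NerM is absent, so *pexA* is not transcribed.
So PexA is not produced.
No repressor is bound and DovH is active, so *kepQ* is transcribed.
So KepQ is produced and active.
No repressor is bound and MorD and KepQ are active, so *orvS* is transcribed.
So OrvS is produced and active.
With repressor OrvB bound, *temB* is not transcribed.

OFF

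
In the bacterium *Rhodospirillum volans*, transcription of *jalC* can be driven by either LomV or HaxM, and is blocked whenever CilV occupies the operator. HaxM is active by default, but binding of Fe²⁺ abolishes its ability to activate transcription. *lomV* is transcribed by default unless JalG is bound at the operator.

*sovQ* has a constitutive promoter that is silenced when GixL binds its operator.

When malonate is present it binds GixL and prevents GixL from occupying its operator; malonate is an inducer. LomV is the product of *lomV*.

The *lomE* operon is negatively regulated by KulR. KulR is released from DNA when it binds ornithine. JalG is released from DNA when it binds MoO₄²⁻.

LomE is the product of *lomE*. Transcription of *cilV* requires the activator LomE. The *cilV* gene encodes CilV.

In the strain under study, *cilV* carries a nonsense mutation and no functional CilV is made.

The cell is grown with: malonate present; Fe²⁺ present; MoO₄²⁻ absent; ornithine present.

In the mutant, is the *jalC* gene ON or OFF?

MoO₄²⁻ is absent, so JalG is active.
With repressor JalG bound, *lomV* is not transcribed.
So LomV is not produced.
CilV is non-functional in this strain, so it has no effect.
Fe²⁺ is present, so HaxM is inactive.
No activator is available at the *jalC* promoter, so *jalC* is not transcribed.

OFF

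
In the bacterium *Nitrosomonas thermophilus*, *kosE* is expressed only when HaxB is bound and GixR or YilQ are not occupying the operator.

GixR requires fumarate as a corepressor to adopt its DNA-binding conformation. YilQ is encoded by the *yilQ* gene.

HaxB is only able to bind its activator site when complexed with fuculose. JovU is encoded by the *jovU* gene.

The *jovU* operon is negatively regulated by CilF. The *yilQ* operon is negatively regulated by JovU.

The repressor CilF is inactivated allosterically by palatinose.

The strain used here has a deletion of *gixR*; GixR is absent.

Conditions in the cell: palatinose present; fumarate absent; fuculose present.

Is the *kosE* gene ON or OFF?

ON

GixR is non-functional in this strain, so it has no effect.
Palatinose is present, so CilF is inactive.
With no repressor bound, *jovU* is transcribed.
So JovU is produced and active.
With repressor JovU bound, *yilQ* is not transcribed.
So YilQ is not produced.
Fuculose is present, so HaxB is active.
No repressor is bound and HaxB is active, so *kosE* is transcribed.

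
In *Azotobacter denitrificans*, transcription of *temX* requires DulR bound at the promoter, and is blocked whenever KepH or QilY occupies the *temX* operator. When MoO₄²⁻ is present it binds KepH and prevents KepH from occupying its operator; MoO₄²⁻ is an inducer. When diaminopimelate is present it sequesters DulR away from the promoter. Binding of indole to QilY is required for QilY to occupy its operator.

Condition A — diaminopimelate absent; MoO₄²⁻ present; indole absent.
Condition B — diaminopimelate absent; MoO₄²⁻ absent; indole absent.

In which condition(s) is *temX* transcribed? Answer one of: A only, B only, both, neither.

A only

Condition A:
Diaminopimelate is absent, so DulR is active.
MoO₄²⁻ is present, so KepH is inactive.
Indole is absent, so QilY is inactive.
No repressor is bound and DulR is active, so *temX* is transcribed.
→ *temX* is ON in A.
Condition B:
Diaminopimelate is absent, so DulR is active.
MoO₄²⁻ is absent, so KepH is active.
Indole is absent, so QilY is inactive.
With repressor KepH bound, *temX* is not transcribed.
→ *temX* is OFF in B.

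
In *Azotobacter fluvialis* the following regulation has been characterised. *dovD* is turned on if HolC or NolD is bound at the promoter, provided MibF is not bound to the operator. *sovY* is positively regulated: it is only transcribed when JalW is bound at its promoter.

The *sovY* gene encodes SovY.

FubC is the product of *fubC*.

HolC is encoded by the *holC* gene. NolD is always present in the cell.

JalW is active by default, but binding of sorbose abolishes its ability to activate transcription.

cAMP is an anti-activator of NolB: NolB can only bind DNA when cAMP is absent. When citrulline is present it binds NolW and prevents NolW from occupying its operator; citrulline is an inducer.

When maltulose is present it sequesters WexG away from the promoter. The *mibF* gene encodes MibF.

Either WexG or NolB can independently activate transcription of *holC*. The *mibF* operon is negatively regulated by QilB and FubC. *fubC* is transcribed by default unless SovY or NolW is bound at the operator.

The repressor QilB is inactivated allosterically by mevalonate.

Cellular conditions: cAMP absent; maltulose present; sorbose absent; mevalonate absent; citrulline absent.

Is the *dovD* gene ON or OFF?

ON

Maltulose is present, so WexG is inactive.
cAMP is absent, so NolB is active.
Activator NolB is present, so *holC* is transcribed.
So HolC is produced and active.
NolD is produced constitutively and is active.
Mevalonate is absent, so QilB is active.
Sorbose is absent, so JalW is active.
No repressor is bound and JalW is active, so *sovY* is transcribed.
So SovY is produced and active.
Citrulline is absent, so NolW is active.
With repressor SovY bound, *fubC* is not transcribed.
So FubC is not produced.
With repressor QilB bound, *mibF* is not transcribed.
So MibF is not produced.
Activator HolC is present, so *dovD* is transcribed.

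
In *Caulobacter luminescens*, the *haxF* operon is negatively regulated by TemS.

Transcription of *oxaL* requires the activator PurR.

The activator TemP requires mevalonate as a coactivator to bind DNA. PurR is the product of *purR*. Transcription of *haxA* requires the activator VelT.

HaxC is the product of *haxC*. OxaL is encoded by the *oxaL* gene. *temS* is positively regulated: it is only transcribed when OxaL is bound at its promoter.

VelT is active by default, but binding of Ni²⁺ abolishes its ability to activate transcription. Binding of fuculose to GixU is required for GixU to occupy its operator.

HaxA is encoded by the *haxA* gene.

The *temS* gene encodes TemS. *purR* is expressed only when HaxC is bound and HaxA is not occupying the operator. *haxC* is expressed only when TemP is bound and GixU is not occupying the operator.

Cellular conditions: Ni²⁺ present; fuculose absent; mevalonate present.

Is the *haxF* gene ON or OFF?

OFF

Ni²⁺ is present, so VelT is inactive.
Required activator VelT is absent, so *haxA* is not transcribed.
So HaxA is not produced.
Fuculose is absent, so GixU is inactive.
Mevalonate is present, so TemP is active.
No repressor is bound and TemP is active, so *haxC* is transcribed.
So HaxC is produced and active.
No repressor is bound and HaxC is active, so *purR* is transcribed.
So PurR is produced and active.
No repressor is bound and PurR is active, so *oxaL* is transcribed.
So OxaL is produced and active.
No repressor is bound and OxaL is active, so *temS* is transcribed.
So TemS is produced and active.
With repressor TemS bound, *haxF* is not transcribed.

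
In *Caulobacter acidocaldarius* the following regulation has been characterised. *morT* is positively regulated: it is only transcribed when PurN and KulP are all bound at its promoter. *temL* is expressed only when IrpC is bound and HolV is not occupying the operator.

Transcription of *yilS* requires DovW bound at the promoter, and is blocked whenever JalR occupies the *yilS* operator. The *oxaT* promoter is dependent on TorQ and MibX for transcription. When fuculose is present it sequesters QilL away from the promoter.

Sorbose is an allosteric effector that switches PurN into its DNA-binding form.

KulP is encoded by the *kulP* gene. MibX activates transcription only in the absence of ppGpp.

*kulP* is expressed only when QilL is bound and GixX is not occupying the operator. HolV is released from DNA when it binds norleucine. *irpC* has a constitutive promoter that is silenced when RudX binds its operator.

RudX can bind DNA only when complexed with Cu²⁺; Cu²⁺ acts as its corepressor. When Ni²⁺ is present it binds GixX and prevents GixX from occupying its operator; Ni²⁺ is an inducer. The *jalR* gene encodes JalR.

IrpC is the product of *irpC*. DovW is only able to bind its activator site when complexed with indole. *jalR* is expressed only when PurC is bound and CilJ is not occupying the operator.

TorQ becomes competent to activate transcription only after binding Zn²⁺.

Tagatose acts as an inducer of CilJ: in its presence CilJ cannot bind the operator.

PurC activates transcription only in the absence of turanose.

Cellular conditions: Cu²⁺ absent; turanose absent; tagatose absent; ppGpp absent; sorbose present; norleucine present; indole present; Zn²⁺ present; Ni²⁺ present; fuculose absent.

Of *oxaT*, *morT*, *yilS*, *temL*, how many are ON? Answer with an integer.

4

Zn²⁺ is present, so TorQ is active.
ppGpp is absent, so MibX is active.
No repressor is bound and TorQ and MibX are active, so *oxaT* is transcribed.
→ *oxaT* is ON.
Sorbose is present, so PurN is active.
Fuculose is absent, so QilL is active.
Ni²⁺ is present, so GixX is inactive.
No repressor is bound and QilL is active, so *kulP* is transcribed.
So KulP is produced and active.
No repressor is bound and PurN and KulP are active, so *morT* is transcribed.
→ *morT* is ON.
Tagatose is absent, so CilJ is active.
Turanose is absent, so PurC is active.
With repressor CilJ bound, *jalR* is not transcribed.
So JalR is not produced.
Indole is present, so DovW is active.
No repressor is bound and DovW is active, so *yilS* is transcribed.
→ *yilS* is ON.
Norleucine is present, so HolV is inactive.
Cu²⁺ is absent, so RudX is inactive.
With no repressor bound, *irpC* is transcribed.
So IrpC is produced and active.
No repressor is bound and IrpC is active, so *temL* is transcribed.
→ *temL* is ON.
4 of the 4 genes are transcribed.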